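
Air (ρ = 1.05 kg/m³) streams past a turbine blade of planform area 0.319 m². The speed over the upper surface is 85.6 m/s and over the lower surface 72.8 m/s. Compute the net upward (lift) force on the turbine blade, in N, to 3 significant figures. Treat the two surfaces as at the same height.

F ≈ 340 N

The faster flow above has the lower pressure; Bernoulli (same height) gives ΔP = ½ρ(v_up² − v_low²).
ΔP = ½·1.05·(85.6² − 72.8²) = 1060 Pa.
Lift = ΔP · A = 1060 × 0.319 = 340 N.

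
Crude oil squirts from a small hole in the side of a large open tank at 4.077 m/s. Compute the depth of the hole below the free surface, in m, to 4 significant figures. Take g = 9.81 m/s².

For a small hole in a large open tank, ½v² = gh, giving h = v²/(2g).
h = 4.077²/(2·9.81) = 16.62/19.62 = 0.8472 m.

h ≈ 0.8472 m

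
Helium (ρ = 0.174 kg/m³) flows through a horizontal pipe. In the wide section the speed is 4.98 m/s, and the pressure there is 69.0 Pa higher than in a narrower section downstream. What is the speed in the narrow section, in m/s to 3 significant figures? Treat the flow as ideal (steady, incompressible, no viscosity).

With h₁ = h₂, rearranging Bernoulli gives v₂ = √(v₁² + 2ΔP/ρ).
v₂ = √(4.98² + 2·69.0/0.174) = √(24.8 + 793) = 28.6 m/s.

v₂ ≈ 28.6 m/s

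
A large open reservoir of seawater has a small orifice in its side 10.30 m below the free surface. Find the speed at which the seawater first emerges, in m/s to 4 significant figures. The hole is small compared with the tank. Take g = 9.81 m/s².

The surface is effectively still and both ends are open, so ½v² = gh and v = √(2·9.81·10.30) = 14.22 m/s.

v ≈ 14.22 m/s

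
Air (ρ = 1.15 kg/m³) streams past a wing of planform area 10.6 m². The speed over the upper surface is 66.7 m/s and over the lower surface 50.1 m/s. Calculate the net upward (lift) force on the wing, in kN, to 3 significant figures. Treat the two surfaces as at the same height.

F = 11.8 kN

The faster flow above has the lower pressure; Bernoulli (same height) gives ΔP = ½ρ(v_up² − v_low²).
ΔP = ½·1.15·(66.7² − 50.1²) = 1110 Pa.
Lift = ΔP · A = 1110 × 10.6 = 11800 N.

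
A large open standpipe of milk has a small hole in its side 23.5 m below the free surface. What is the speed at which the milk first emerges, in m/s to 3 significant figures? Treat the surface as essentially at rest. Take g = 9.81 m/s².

With the surface at rest and both surface and jet at atmospheric pressure, Bernoulli gives ρg h = ½ρv², so v = √(2gh) = √(2·9.81·23.5) = 21.5 m/s.

v = 21.5 m/s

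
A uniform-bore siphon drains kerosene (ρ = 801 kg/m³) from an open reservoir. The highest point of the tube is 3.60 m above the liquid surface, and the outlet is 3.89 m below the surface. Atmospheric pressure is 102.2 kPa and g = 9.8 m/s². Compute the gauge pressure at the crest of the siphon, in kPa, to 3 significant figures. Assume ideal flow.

The outlet speed comes from Torricelli: v = √(2g·3.89) = 8.73 m/s.
With constant cross-section the crest speed equals v; applying Bernoulli from the surface up to the crest, P_top = P_atm − ½ρv² − ρg·h_top.
P_top = 102200 − ½·801·8.73² − 801·9.8·3.60 = 43400 Pa. So P_gauge = P_top − P_atm = -58800 Pa.

P_gauge = -58.8 kPa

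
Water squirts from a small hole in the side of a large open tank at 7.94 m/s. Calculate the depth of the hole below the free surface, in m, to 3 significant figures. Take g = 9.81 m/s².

Inverting v = √(2gh) gives h = v² / 2g.
h = 7.94²/(2·9.81) = 63.0/19.62 = 3.21 m.

h = 3.21 m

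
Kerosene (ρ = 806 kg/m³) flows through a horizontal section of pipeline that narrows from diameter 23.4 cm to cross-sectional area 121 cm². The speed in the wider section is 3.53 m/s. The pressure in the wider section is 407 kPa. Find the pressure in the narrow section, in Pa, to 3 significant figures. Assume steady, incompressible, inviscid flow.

349000 Pa

By continuity, v₂ = v₁·A₁/A₂ = 3.53·(430/121) = 12.5 m/s.
The pipe is horizontal, so Bernoulli reduces to P₁ + ½ρv₁² = P₂ + ½ρv₂².
P₂ = P₁ − ½ρ(v₂² − v₁²) = 407000 − ½·806·(12.5² − 3.53²) = 407000 − 58400 = 349000 Pa.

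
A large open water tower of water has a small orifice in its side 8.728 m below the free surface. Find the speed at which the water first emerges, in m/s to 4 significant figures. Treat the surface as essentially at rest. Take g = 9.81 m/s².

Torricelli's result v = √(2gh) gives v = √(2·9.81·8.728) = 13.09 m/s.

v = 13.09 m/s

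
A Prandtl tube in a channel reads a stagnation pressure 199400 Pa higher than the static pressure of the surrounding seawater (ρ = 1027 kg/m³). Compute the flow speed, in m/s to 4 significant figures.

The dynamic pressure equals the rise in static pressure at the stagnation point: ΔP = ½ρv².
v = √(2ΔP/ρ) = √(2·199400/1027) = 19.71 m/s.

v ≈ 19.71 m/s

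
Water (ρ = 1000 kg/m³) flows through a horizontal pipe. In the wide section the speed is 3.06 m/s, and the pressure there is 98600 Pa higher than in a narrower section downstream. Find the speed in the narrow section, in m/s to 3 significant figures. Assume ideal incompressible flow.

v₂ ≈ 14.4 m/s

With h₁ = h₂, rearranging Bernoulli gives v₂ = √(v₁² + 2ΔP/ρ).
v₂ = √(3.06² + 2·98600/1000) = √(9.36 + 197) = 14.4 m/s.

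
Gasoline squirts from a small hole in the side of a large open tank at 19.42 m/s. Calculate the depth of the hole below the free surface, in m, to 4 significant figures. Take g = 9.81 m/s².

h ≈ 19.22 m

For a small hole in a large open tank, ½v² = gh, giving h = v²/(2g).
h = 19.42²/(2·9.81) = 377.1/19.62 = 19.22 m.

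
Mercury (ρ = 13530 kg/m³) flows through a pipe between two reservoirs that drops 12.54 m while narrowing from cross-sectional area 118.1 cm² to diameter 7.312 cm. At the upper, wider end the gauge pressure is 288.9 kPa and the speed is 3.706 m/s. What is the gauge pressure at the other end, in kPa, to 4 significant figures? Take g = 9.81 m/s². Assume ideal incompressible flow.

Mass conservation (A₁v₁ = A₂v₂) gives v₂ = 3.706 × 118.1/41.99 = 10.42 m/s.
Applying Bernoulli between the two ends and solving for P₂: P₂ = P₁ + ½ρ(v₁² − v₂²) − ρgΔh.
P₂ = 288900 + ½·13530·(3.706² − 10.42²) − 13530·9.81·(−12.54) = 288900 + (-642000) − (-1664000) = 1311000 Pa.

P₂ ≈ 1311 kPa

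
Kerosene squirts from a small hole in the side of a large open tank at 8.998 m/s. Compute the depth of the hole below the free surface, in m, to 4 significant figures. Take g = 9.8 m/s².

h ≈ 4.131 m

Inverting v = √(2gh) gives h = v² / 2g.
h = 8.998²/(2·9.8) = 80.96/19.60 = 4.131 m.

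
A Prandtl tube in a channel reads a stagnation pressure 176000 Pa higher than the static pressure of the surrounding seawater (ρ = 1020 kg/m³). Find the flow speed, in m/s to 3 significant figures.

The dynamic pressure equals the rise in static pressure at the stagnation point: ΔP = ½ρv².
v = √(2ΔP/ρ) = √(2·176000/1020) = 18.6 m/s.

v = 18.6 m/s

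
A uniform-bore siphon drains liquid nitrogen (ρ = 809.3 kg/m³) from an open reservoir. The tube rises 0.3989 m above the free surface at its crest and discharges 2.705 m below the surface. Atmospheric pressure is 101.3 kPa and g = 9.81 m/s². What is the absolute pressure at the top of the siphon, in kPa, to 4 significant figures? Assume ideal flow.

Bernoulli surface→outlet gives ½v² = g·h_out, so v = √(2·9.81·2.705) = 7.285 m/s.
The bore is uniform, so the speed at the crest is the same v. Bernoulli surface→crest: P_atm = P_top + ½ρv² + ρg·h_top.
P_top = 101300 − ½·809.3·7.285² − 809.3·9.81·0.3989 = 76660 Pa.

P_top ≈ 76.66 kPa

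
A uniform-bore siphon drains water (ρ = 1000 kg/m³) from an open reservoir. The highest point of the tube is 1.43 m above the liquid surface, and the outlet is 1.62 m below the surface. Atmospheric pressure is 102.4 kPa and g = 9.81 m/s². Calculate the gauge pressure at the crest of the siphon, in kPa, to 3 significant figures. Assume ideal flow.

-29.9 kPa

From the surface to the outlet (both open to atmosphere, surface at rest): v = √(2g·h_out) = √(2·9.81·1.62) = 5.64 m/s.
With constant cross-section the crest speed equals v; applying Bernoulli from the surface up to the crest, P_top = P_atm − ½ρv² − ρg·h_top.
P_top = 102400 − ½·1000·5.64² − 1000·9.81·1.43 = 72500 Pa. So P_gauge = P_top − P_atm = -29900 Pa.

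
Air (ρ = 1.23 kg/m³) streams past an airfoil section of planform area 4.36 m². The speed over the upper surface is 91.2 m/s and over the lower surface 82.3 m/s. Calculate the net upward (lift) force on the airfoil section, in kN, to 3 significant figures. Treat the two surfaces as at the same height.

The faster flow above has the lower pressure; Bernoulli (same height) gives ΔP = ½ρ(v_up² − v_low²).
ΔP = ½·1.23·(91.2² − 82.3²) = 950 Pa.
Lift = ΔP · A = 950 × 4.36 = 4140 N.

F ≈ 4.14 kN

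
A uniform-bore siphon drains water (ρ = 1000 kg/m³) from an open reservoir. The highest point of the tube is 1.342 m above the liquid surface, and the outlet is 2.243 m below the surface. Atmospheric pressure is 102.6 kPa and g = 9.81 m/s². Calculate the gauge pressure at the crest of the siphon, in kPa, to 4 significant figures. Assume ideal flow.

The outlet speed comes from Torricelli: v = √(2g·2.243) = 6.634 m/s.
The bore is uniform, so the speed at the crest is the same v. Bernoulli surface→crest: P_atm = P_top + ½ρv² + ρg·h_top.
P_top = 102600 − ½·1000·6.634² − 1000·9.81·1.342 = 67430 Pa. So P_gauge = P_top − P_atm = -35170 Pa.

-35.17 kPa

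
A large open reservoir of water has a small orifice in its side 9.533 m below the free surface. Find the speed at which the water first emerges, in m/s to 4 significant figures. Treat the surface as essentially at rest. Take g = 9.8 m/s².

The surface is effectively still and both ends are open, so ½v² = gh and v = √(2·9.8·9.533) = 13.67 m/s.

v = 13.67 m/s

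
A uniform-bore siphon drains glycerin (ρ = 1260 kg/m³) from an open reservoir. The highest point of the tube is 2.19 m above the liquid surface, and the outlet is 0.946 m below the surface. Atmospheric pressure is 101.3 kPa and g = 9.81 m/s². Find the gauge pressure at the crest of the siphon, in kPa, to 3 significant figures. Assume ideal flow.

-38.8 kPa

Bernoulli surface→outlet gives ½v² = g·h_out, so v = √(2·9.81·0.946) = 4.31 m/s.
The bore is uniform, so the speed at the crest is the same v. Bernoulli surface→crest: P_atm = P_top + ½ρv² + ρg·h_top.
P_top = 101300 − ½·1260·4.31² − 1260·9.81·2.19 = 62500 Pa. So P_gauge = P_top − P_atm = -38800 Pa.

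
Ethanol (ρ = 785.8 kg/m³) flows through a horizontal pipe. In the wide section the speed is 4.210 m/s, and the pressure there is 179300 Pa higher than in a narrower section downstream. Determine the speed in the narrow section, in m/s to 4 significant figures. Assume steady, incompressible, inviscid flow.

Along the level pipe P + ½ρv² is conserved, hence v₂² = v₁² + 2(P₁ − P₂)/ρ.
v₂ = √(4.210² + 2·179300/785.8) = √(17.72 + 456.4) = 21.77 m/s.

v₂ ≈ 21.77 m/s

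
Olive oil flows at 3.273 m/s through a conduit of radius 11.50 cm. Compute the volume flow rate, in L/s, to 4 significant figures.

Q = A·v = 0.04155 m² × 3.273 m/s = 0.1360 m³/s.
Converting: 0.1360 m³/s × 1000 = 136.0 L/s.

Q ≈ 136.0 L/s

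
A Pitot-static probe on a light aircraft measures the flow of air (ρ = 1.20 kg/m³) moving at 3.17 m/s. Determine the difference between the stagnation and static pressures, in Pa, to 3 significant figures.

Bernoulli between the free stream and the stagnation point: ½ρv² = P_stag − P_static.
ΔP = ½·1.20·3.17² = 6.03 Pa.

ΔP = 6.03 Pa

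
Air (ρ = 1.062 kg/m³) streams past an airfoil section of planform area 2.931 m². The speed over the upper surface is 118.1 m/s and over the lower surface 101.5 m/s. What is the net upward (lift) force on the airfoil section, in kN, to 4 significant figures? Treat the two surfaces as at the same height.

F ≈ 5.673 kN

The faster flow above has the lower pressure; Bernoulli (same height) gives ΔP = ½ρ(v_up² − v_low²).
ΔP = ½·1.062·(118.1² − 101.5²) = 1936 Pa.
Lift = ΔP · A = 1936 × 2.931 = 5673 N.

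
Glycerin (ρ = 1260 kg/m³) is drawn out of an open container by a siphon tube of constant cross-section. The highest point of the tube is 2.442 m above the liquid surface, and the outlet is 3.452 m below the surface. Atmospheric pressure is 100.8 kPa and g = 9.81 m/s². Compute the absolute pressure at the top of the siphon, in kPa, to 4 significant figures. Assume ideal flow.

P_top ≈ 27.95 kPa

The outlet speed comes from Torricelli: v = √(2g·3.452) = 8.230 m/s.
Continuity keeps v the same throughout the tube; from surface to crest, P_atm + 0 = P_top + ½ρv² + ρg·h_top.
P_top = 100800 − ½·1260·8.230² − 1260·9.81·2.442 = 27950 Pa.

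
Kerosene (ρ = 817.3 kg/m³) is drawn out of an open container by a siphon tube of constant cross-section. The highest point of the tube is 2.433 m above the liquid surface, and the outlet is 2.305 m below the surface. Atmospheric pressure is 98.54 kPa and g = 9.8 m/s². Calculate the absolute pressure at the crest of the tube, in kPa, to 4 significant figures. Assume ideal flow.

P_top = 60.59 kPa

Bernoulli surface→outlet gives ½v² = g·h_out, so v = √(2·9.8·2.305) = 6.721 m/s.
Continuity keeps v the same throughout the tube; from surface to crest, P_atm + 0 = P_top + ½ρv² + ρg·h_top.
P_top = 98540 − ½·817.3·6.721² − 817.3·9.8·2.433 = 60590 Pa.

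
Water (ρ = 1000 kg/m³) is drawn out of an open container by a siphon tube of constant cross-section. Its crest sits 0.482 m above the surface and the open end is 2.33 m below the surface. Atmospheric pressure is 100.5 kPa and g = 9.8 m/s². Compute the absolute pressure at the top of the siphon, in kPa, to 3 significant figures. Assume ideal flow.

P_top = 72.9 kPa

Bernoulli surface→outlet gives ½v² = g·h_out, so v = √(2·9.8·2.33) = 6.76 m/s.
The bore is uniform, so the speed at the crest is the same v. Bernoulli surface→crest: P_atm = P_top + ½ρv² + ρg·h_top.
P_top = 100500 − ½·1000·6.76² − 1000·9.8·0.482 = 72900 Pa.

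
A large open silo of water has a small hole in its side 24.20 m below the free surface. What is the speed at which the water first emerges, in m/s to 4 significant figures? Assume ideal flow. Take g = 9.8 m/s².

21.78 m/s

Torricelli's result v = √(2gh) gives v = √(2·9.8·24.20) = 21.78 m/s.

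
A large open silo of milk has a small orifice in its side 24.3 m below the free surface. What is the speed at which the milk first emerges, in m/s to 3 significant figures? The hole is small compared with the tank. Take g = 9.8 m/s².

v ≈ 21.8 m/s

With the surface at rest and both surface and jet at atmospheric pressure, Bernoulli gives ρg h = ½ρv², so v = √(2gh) = √(2·9.8·24.3) = 21.8 m/s.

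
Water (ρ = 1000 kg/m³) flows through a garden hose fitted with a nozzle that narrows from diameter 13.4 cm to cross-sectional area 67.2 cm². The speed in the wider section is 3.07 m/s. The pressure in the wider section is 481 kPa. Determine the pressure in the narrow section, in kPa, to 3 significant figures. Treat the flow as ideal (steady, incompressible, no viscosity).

By continuity, v₂ = v₁·A₁/A₂ = 3.07·(141/67.2) = 6.44 m/s.
Bernoulli (h₁ = h₂): P₁ − P₂ = ½ρ(v₂² − v₁²).
P₂ = P₁ − ½ρ(v₂² − v₁²) = 481000 − ½·1000·(6.44² − 3.07²) = 481000 − 16000 = 465000 Pa.

P₂ ≈ 465 kPa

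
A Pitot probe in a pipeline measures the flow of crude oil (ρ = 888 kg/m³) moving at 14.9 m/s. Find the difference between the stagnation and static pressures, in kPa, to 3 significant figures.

The dynamic pressure equals the rise in static pressure at the stagnation point: ΔP = ½ρv².
ΔP = ½·888·14.9² = 98600 Pa.

ΔP = 98.6 kPa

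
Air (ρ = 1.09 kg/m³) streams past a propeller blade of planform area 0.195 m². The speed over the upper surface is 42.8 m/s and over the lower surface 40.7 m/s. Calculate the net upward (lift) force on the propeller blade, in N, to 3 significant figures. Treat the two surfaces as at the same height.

The faster flow above has the lower pressure; Bernoulli (same height) gives ΔP = ½ρ(v_up² − v_low²).
ΔP = ½·1.09·(42.8² − 40.7²) = 95.6 Pa.
Lift = ΔP · A = 95.6 × 0.195 = 18.6 N.

F = 18.6 N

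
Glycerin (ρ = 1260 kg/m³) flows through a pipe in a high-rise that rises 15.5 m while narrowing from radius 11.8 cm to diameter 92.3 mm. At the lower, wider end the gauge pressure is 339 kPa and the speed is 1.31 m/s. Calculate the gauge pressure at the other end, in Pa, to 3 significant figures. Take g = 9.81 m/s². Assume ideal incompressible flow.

By continuity, v₂ = v₁·A₁/A₂ = 1.31·(437/66.9) = 8.56 m/s.
Applying Bernoulli between the two ends and solving for P₂: P₂ = P₁ + ½ρ(v₁² − v₂²) − ρgΔh.
P₂ = 339000 + ½·1260·(1.31² − 8.56²) − 1260·9.81·(+15.5) = 339000 + (-45100) − (192000) = 102000 Pa.

P₂ ≈ 102000 Pa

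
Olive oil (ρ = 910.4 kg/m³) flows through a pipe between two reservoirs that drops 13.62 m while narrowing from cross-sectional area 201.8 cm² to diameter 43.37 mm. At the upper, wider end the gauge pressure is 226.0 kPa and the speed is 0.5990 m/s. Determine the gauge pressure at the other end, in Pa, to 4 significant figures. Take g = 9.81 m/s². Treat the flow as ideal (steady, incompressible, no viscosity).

P₂ ≈ 317300 Pa

The volume flow rate is constant, so v₂ = (A₁/A₂)v₁ = (201.8/14.77)·0.5990 = 8.182 m/s.
Energy conservation along the streamline gives P₂ = P₁ − ½ρ(v₂² − v₁²) − ρg(h₂ − h₁).
P₂ = 226000 + ½·910.4·(0.5990² − 8.182²) − 910.4·9.81·(−13.62) = 226000 + (-30310) − (-121600) = 317300 Pa.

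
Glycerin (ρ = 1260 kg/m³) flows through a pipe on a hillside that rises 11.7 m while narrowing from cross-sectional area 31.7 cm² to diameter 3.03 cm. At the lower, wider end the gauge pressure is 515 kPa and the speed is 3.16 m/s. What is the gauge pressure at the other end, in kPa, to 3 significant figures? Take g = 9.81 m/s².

255 kPa

The volume flow rate is constant, so v₂ = (A₁/A₂)v₁ = (31.7/7.21)·3.16 = 13.9 m/s.
Bernoulli: P₁ + ½ρv₁² + ρg h₁ = P₂ + ½ρv₂² + ρg h₂, so P₂ = P₁ + ½ρ(v₁² − v₂²) − ρg(h₂ − h₁).
P₂ = 515000 + ½·1260·(3.16² − 13.9²) − 1260·9.81·(+11.7) = 515000 + (-115000) − (145000) = 255000 Pa.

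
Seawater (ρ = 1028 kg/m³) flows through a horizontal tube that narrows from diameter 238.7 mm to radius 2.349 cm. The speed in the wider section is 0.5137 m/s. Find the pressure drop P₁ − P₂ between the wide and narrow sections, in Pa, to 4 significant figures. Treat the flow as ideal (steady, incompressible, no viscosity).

Mass conservation (A₁v₁ = A₂v₂) gives v₂ = 0.5137 × 447.5/17.33 = 13.26 m/s.
The pipe is horizontal, so Bernoulli reduces to P₁ + ½ρv₁² = P₂ + ½ρv₂².
P₁ − P₂ = ½·1028·(13.26² − 0.5137²) = ½·1028·175.6 = 90260 Pa.

ΔP = 90260 Pa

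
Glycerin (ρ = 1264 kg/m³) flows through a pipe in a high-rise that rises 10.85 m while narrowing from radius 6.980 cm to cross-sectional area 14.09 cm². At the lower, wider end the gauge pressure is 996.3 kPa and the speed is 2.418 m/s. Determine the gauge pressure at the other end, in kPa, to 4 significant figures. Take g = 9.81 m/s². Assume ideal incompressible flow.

Mass conservation (A₁v₁ = A₂v₂) gives v₂ = 2.418 × 153.1/14.09 = 26.27 m/s.
Applying Bernoulli between the two ends and solving for P₂: P₂ = P₁ + ½ρ(v₁² − v₂²) − ρgΔh.
P₂ = 996300 + ½·1264·(2.418² − 26.27²) − 1264·9.81·(+10.85) = 996300 + (-432300) − (134500) = 429400 Pa.

P₂ ≈ 429.4 kPa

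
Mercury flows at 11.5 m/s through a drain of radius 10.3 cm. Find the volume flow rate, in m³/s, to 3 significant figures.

Q = 0.383 m³/s

Q = A·v = 0.0333 m² × 11.5 m/s = 0.383 m³/s.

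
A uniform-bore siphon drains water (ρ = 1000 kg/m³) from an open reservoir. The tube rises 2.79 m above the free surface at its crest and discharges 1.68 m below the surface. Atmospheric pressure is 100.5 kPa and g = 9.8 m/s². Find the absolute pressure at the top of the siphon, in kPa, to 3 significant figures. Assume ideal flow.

P_top = 56.7 kPa

Bernoulli surface→outlet gives ½v² = g·h_out, so v = √(2·9.8·1.68) = 5.74 m/s.
With constant cross-section the crest speed equals v; applying Bernoulli from the surface up to the crest, P_top = P_atm − ½ρv² − ρg·h_top.
P_top = 100500 − ½·1000·5.74² − 1000·9.8·2.79 = 56700 Pa.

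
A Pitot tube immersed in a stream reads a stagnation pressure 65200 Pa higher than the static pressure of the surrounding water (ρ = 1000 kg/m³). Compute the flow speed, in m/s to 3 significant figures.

v ≈ 11.4 m/s

At the stagnation point the flow is brought to rest, so Bernoulli gives P_stag − P_static = ½ρv².
v = √(2ΔP/ρ) = √(2·65200/1000) = 11.4 m/s.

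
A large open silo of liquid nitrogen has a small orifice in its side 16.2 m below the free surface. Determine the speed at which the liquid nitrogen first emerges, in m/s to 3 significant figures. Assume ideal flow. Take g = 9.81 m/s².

The surface is effectively still and both ends are open, so ½v² = gh and v = √(2·9.81·16.2) = 17.8 m/s.

v = 17.8 m/s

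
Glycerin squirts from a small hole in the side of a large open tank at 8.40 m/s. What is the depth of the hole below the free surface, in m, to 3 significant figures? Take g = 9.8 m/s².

h ≈ 3.60 m

Inverting v = √(2gh) gives h = v² / 2g.
h = 8.40²/(2·9.8) = 70.6/19.60 = 3.60 m.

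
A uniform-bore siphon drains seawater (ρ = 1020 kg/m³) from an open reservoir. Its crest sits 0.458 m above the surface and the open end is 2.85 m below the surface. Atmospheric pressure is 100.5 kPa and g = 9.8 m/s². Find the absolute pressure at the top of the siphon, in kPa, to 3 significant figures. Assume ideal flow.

P_top ≈ 67.4 kPa

The outlet speed comes from Torricelli: v = √(2g·2.85) = 7.47 m/s.
Continuity keeps v the same throughout the tube; from surface to crest, P_atm + 0 = P_top + ½ρv² + ρg·h_top.
P_top = 100500 − ½·1020·7.47² − 1020·9.8·0.458 = 67400 Pa.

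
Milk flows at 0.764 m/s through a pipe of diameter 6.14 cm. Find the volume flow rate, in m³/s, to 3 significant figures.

Q ≈ 0.00226 m³/s

Q = A·v = 0.00296 m² × 0.764 m/s = 0.00226 m³/s.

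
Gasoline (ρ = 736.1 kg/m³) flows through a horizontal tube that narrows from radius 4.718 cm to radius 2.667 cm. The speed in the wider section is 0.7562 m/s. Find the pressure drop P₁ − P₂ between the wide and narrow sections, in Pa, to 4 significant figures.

The volume flow rate is constant, so v₂ = (A₁/A₂)v₁ = (69.93/22.35)·0.7562 = 2.367 m/s.
Along the horizontal streamline, P + ½ρv² is constant.
P₁ − P₂ = ½·736.1·(2.367² − 0.7562²) = ½·736.1·5.028 = 1851 Pa.

ΔP ≈ 1851 Pa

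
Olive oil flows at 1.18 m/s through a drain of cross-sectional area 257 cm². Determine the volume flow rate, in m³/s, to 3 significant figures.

Q ≈ 0.0303 m³/s

Q = A·v = 0.0257 m² × 1.18 m/s = 0.0303 m³/s.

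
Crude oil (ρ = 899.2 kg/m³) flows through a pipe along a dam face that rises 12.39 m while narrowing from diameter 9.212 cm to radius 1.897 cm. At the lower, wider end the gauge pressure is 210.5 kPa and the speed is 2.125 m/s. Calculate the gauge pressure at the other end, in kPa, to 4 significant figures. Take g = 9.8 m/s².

The volume flow rate is constant, so v₂ = (A₁/A₂)v₁ = (66.65/11.31)·2.125 = 12.53 m/s.
Bernoulli: P₁ + ½ρv₁² + ρg h₁ = P₂ + ½ρv₂² + ρg h₂, so P₂ = P₁ + ½ρ(v₁² − v₂²) − ρg(h₂ − h₁).
P₂ = 210500 + ½·899.2·(2.125² − 12.53²) − 899.2·9.8·(+12.39) = 210500 + (-68530) − (109200) = 32790 Pa.

32.79 kPa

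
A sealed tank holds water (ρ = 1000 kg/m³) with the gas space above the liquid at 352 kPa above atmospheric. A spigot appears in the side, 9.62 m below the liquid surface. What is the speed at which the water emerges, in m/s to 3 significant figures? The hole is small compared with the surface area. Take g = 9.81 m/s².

v = 29.9 m/s

Take point 1 at the surface (v₁ ≈ 0) and point 2 at the hole (at atmospheric pressure). Bernoulli: P₁ + ρg h = P_atm + ½ρv₂².
With P₁ − P_atm = 352000 Pa, v₂ = √(2gh + 2ΔP/ρ) = √(2·9.81·9.62 + 2·352000/1000) = 29.9 m/s.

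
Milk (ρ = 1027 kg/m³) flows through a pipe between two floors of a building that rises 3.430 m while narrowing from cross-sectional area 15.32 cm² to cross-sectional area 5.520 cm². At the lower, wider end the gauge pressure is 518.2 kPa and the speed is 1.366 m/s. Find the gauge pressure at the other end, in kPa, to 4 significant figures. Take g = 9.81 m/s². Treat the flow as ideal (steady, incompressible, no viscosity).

The volume flow rate is constant, so v₂ = (A₁/A₂)v₁ = (15.32/5.520)·1.366 = 3.791 m/s.
Energy conservation along the streamline gives P₂ = P₁ − ½ρ(v₂² − v₁²) − ρg(h₂ − h₁).
P₂ = 518200 + ½·1027·(1.366² − 3.791²) − 1027·9.81·(+3.430) = 518200 + (-6422) − (34560) = 477200 Pa.

477.2 kPa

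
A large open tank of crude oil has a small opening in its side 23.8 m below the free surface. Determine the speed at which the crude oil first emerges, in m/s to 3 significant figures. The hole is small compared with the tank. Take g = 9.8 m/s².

v ≈ 21.6 m/s

With the surface at rest and both surface and jet at atmospheric pressure, Bernoulli gives ρg h = ½ρv², so v = √(2gh) = √(2·9.8·23.8) = 21.6 m/s.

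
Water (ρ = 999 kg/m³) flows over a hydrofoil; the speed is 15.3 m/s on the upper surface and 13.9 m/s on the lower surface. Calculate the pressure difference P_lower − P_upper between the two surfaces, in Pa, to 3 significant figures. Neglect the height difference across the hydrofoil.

The pressure is lower where the speed is higher: ΔP = ½ρ(v_up² − v_low²).
ΔP = ½·999·(15.3² − 13.9²) = 20400 Pa.

20400 Pa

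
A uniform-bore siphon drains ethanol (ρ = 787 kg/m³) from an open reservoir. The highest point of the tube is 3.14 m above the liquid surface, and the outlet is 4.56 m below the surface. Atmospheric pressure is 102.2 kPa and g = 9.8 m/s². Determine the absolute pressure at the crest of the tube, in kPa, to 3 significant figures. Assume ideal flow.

Bernoulli surface→outlet gives ½v² = g·h_out, so v = √(2·9.8·4.56) = 9.45 m/s.
With constant cross-section the crest speed equals v; applying Bernoulli from the surface up to the crest, P_top = P_atm − ½ρv² − ρg·h_top.
P_top = 102200 − ½·787·9.45² − 787·9.8·3.14 = 42800 Pa.

42.8 kPa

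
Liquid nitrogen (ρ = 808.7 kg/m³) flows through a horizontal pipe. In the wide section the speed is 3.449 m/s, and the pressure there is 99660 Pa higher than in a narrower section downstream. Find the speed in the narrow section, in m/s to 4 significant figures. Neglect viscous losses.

With h₁ = h₂, rearranging Bernoulli gives v₂ = √(v₁² + 2ΔP/ρ).
v₂ = √(3.449² + 2·99660/808.7) = √(11.90 + 246.5) = 16.07 m/s.

v₂ ≈ 16.07 m/s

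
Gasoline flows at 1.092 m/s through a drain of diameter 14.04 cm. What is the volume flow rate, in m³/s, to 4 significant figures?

Q = 0.01691 m³/s

Q = A·v = 0.01548 m² × 1.092 m/s = 0.01691 m³/s.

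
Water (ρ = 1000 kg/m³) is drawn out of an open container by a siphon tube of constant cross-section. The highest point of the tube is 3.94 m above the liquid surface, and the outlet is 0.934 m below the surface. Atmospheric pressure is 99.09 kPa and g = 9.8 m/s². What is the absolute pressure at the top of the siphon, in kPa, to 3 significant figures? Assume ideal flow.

P_top ≈ 51.3 kPa

From the surface to the outlet (both open to atmosphere, surface at rest): v = √(2g·h_out) = √(2·9.8·0.934) = 4.28 m/s.
With constant cross-section the crest speed equals v; applying Bernoulli from the surface up to the crest, P_top = P_atm − ½ρv² − ρg·h_top.
P_top = 99090 − ½·1000·4.28² − 1000·9.8·3.94 = 51300 Pa.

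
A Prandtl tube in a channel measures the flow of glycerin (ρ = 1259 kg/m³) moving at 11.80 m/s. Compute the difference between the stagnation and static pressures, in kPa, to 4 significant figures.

The dynamic pressure equals the rise in static pressure at the stagnation point: ΔP = ½ρv².
ΔP = ½·1259·11.80² = 87650 Pa.

87.65 kPa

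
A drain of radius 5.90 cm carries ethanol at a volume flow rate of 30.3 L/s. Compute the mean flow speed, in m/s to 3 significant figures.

Q = 30.3 L/s = 0.0303 m³/s.
v = Q/A = 0.0303 / 0.0109 = 2.77 m/s.

v = 2.77 m/s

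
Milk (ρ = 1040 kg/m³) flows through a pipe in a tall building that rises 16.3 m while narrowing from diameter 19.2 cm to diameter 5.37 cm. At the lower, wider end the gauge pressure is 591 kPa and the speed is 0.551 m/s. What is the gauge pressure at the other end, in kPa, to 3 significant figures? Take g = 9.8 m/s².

The volume flow rate is constant, so v₂ = (A₁/A₂)v₁ = (290/22.6)·0.551 = 7.04 m/s.
Applying Bernoulli between the two ends and solving for P₂: P₂ = P₁ + ½ρ(v₁² − v₂²) − ρgΔh.
P₂ = 591000 + ½·1040·(0.551² − 7.04²) − 1040·9.8·(+16.3) = 591000 + (-25600) − (166000) = 399000 Pa.

399 kPa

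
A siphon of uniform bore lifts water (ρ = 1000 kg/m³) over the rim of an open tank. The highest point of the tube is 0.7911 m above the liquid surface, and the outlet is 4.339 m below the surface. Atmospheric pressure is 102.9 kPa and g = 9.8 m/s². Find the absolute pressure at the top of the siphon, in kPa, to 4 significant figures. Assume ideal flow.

From the surface to the outlet (both open to atmosphere, surface at rest): v = √(2g·h_out) = √(2·9.8·4.339) = 9.222 m/s.
Continuity keeps v the same throughout the tube; from surface to crest, P_atm + 0 = P_top + ½ρv² + ρg·h_top.
P_top = 102900 − ½·1000·9.222² − 1000·9.8·0.7911 = 52630 Pa.

P_top ≈ 52.63 kPa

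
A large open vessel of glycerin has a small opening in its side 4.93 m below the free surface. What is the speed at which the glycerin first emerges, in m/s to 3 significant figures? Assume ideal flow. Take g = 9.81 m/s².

The surface is effectively still and both ends are open, so ½v² = gh and v = √(2·9.81·4.93) = 9.83 m/s.

v = 9.83 m/s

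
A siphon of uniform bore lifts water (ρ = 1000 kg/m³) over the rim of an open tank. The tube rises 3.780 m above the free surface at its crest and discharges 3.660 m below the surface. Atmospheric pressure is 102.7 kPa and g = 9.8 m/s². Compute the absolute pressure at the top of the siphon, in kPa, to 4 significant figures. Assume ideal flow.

P_top ≈ 29.79 kPa

The outlet speed comes from Torricelli: v = √(2g·3.660) = 8.470 m/s.
With constant cross-section the crest speed equals v; applying Bernoulli from the surface up to the crest, P_top = P_atm − ½ρv² − ρg·h_top.
P_top = 102700 − ½·1000·8.470² − 1000·9.8·3.780 = 29790 Pa.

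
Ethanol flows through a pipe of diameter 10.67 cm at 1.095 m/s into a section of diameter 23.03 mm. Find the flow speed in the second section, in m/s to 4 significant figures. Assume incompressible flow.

Continuity gives A₁v₁ = A₂v₂, so v₂ = (89.42 cm²)/(4.166 cm²) × 1.095 m/s = 23.50 m/s.

23.50 m/s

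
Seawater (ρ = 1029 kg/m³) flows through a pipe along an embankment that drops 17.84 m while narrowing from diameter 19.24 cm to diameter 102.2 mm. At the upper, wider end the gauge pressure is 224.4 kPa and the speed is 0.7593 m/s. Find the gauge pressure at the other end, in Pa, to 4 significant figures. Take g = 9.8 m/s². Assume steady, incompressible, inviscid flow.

400900 Pa

Continuity gives A₁v₁ = A₂v₂, so v₂ = (290.7 cm²)/(82.03 cm²) × 0.7593 m/s = 2.691 m/s.
Bernoulli: P₁ + ½ρv₁² + ρg h₁ = P₂ + ½ρv₂² + ρg h₂, so P₂ = P₁ + ½ρ(v₁² − v₂²) − ρg(h₂ − h₁).
P₂ = 224400 + ½·1029·(0.7593² − 2.691²) − 1029·9.8·(−17.84) = 224400 + (-3429) − (-179900) = 400900 Pa.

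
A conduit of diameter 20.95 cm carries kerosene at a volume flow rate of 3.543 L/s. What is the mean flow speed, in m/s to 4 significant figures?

Q = 3.543 L/s = 0.003543 m³/s.
v = Q/A = 0.003543 / 0.03447 = 0.1028 m/s.

0.1028 m/s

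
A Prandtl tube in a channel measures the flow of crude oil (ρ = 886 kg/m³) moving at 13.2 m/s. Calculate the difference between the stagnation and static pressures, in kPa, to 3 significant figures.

77.2 kPa

Bernoulli between the free stream and the stagnation point: ½ρv² = P_stag − P_static.
ΔP = ½·886·13.2² = 77200 Pa.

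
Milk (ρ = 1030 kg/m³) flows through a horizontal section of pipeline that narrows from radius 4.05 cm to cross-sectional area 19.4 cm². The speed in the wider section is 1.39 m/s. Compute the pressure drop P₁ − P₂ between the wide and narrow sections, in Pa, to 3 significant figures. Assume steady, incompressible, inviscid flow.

The volume flow rate is constant, so v₂ = (A₁/A₂)v₁ = (51.5/19.4)·1.39 = 3.69 m/s.
Bernoulli (h₁ = h₂): P₁ − P₂ = ½ρ(v₂² − v₁²).
P₁ − P₂ = ½·1030·(3.69² − 1.39²) = ½·1030·11.7 = 6030 Pa.

ΔP ≈ 6030 Pa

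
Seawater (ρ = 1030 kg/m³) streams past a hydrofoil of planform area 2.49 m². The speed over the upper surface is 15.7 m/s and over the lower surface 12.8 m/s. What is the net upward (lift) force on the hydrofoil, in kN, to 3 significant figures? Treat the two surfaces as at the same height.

The faster flow above has the lower pressure; Bernoulli (same height) gives ΔP = ½ρ(v_up² − v_low²).
ΔP = ½·1030·(15.7² − 12.8²) = 42600 Pa.
Lift = ΔP · A = 42600 × 2.49 = 106000 N.

F ≈ 106 kN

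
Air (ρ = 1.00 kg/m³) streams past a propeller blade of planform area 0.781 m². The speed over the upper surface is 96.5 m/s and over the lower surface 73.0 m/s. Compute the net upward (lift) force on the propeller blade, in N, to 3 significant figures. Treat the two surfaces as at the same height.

The faster flow above has the lower pressure; Bernoulli (same height) gives ΔP = ½ρ(v_up² − v_low²).
ΔP = ½·1.00·(96.5² − 73.0²) = 1990 Pa.
Lift = ΔP · A = 1990 × 0.781 = 1560 N.

1560 N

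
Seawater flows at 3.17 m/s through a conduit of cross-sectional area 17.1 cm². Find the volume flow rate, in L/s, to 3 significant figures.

Q = A·v = 0.00171 m² × 3.17 m/s = 0.00542 m³/s.
Converting: 0.00542 m³/s × 1000 = 5.42 L/s.

Q ≈ 5.42 L/s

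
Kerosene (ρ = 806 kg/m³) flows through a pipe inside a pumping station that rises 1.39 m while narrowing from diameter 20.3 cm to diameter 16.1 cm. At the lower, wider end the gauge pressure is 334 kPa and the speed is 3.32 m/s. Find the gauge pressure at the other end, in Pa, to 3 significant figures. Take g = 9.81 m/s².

By continuity, v₂ = v₁·A₁/A₂ = 3.32·(324/204) = 5.28 m/s.
Applying Bernoulli between the two ends and solving for P₂: P₂ = P₁ + ½ρ(v₁² − v₂²) − ρgΔh.
P₂ = 334000 + ½·806·(3.32² − 5.28²) − 806·9.81·(+1.39) = 334000 + (-6780) − (11000) = 316000 Pa.

316000 Pa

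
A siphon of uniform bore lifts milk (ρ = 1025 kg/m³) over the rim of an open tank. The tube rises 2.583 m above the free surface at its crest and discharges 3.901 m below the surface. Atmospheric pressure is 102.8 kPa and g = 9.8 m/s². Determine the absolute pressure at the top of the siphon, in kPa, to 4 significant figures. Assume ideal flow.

37.67 kPa

Bernoulli surface→outlet gives ½v² = g·h_out, so v = √(2·9.8·3.901) = 8.744 m/s.
With constant cross-section the crest speed equals v; applying Bernoulli from the surface up to the crest, P_top = P_atm − ½ρv² − ρg·h_top.
P_top = 102800 − ½·1025·8.744² − 1025·9.8·2.583 = 37670 Pa.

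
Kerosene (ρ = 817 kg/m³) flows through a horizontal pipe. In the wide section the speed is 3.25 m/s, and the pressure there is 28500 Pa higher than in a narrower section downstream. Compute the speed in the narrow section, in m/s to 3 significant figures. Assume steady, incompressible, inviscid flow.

Horizontal Bernoulli: P₁ + ½ρv₁² = P₂ + ½ρv₂², so v₂² = v₁² + 2(P₁ − P₂)/ρ.
v₂ = √(3.25² + 2·28500/817) = √(10.6 + 69.8) = 8.96 m/s.

v₂ ≈ 8.96 m/s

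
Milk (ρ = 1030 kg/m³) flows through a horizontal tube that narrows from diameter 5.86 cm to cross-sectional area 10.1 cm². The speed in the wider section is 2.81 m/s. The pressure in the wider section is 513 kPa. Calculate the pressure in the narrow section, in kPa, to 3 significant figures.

P₂ = 488 kPa

Continuity gives A₁v₁ = A₂v₂, so v₂ = (27.0 cm²)/(10.1 cm²) × 2.81 m/s = 7.50 m/s.
Along the horizontal streamline, P + ½ρv² is constant.
P₂ = P₁ − ½ρ(v₂² − v₁²) = 513000 − ½·1030·(7.50² − 2.81²) = 513000 − 24900 = 488000 Pa.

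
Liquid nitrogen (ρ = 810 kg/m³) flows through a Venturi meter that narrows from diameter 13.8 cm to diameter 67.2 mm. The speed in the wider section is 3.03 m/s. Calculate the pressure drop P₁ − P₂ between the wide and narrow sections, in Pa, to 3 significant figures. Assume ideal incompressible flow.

ΔP = 62400 Pa

Mass conservation (A₁v₁ = A₂v₂) gives v₂ = 3.03 × 150/35.5 = 12.8 m/s.
Along the horizontal streamline, P + ½ρv² is constant.
P₁ − P₂ = ½·810·(12.8² − 3.03²) = ½·810·154 = 62400 Pa.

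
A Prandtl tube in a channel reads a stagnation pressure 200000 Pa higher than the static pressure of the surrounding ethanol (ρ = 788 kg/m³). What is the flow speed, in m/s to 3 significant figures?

The dynamic pressure equals the rise in static pressure at the stagnation point: ΔP = ½ρv².
v = √(2ΔP/ρ) = √(2·200000/788) = 22.5 m/s.

22.5 m/s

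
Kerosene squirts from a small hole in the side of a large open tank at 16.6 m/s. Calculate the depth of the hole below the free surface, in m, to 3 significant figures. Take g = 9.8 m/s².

Inverting v = √(2gh) gives h = v² / 2g.
h = 16.6²/(2·9.8) = 276/19.60 = 14.1 m.

h ≈ 14.1 m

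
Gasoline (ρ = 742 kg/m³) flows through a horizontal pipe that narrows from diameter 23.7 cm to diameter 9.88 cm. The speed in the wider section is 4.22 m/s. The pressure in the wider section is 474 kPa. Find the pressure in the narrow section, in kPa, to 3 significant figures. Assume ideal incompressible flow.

262 kPa

Mass conservation (A₁v₁ = A₂v₂) gives v₂ = 4.22 × 441/76.7 = 24.3 m/s.
Along the horizontal streamline, P + ½ρv² is constant.
P₂ = P₁ − ½ρ(v₂² − v₁²) = 474000 − ½·742·(24.3² − 4.22²) = 474000 − 212000 = 262000 Pa.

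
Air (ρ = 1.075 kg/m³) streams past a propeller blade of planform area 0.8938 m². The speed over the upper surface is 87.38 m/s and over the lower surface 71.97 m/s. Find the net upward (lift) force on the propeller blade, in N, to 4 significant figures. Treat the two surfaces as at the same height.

With equal heights on the two surfaces, Bernoulli gives P_lower − P_upper = ½ρ(v_upper² − v_lower²).
ΔP = ½·1.075·(87.38² − 71.97²) = 1320 Pa.
Lift = ΔP · A = 1320 × 0.8938 = 1180 N.

F = 1180 N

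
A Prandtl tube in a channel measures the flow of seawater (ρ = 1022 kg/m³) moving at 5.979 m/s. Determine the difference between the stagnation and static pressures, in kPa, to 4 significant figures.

18.27 kPa

The dynamic pressure equals the rise in static pressure at the stagnation point: ΔP = ½ρv².
ΔP = ½·1022·5.979² = 18270 Pa.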